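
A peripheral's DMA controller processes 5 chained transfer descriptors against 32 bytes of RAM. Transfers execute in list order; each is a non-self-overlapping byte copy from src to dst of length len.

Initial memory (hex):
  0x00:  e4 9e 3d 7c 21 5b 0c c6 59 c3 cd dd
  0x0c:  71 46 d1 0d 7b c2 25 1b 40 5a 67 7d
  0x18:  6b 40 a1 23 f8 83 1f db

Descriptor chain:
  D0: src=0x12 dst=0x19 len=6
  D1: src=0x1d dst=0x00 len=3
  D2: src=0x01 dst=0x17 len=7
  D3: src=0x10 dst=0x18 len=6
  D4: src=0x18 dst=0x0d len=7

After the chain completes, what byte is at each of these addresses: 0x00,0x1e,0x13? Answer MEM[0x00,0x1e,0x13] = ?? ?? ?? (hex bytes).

D0: mem[0x19..0x1e] <- [25 1b 40 5a 67 7d]
D1: mem[0x00..0x02] <- [67 7d db]
D2: mem[0x17..0x1d] <- [7d db 7c 21 5b 0c c6]
D3: mem[0x18..0x1d] <- [7b c2 25 1b 40 5a]
D4: mem[0x0d..0x13] <- [7b c2 25 1b 40 5a 7d]
query mem[0x00]=0x67, mem[0x1e]=0x7d, mem[0x13]=0x7d

MEM[0x00,0x1e,0x13] = 67 7d 7d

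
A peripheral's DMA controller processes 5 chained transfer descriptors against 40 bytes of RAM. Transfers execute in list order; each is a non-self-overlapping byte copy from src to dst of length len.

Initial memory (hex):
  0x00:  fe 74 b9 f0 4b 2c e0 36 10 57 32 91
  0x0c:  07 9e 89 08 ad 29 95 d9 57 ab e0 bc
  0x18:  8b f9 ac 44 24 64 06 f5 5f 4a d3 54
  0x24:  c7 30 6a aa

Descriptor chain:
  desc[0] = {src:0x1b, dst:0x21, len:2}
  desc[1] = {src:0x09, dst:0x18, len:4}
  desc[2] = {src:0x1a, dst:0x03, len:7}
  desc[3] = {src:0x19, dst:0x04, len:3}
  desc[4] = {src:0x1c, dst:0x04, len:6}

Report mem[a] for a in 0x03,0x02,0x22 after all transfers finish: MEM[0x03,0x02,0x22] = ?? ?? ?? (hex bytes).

[0] 0x1b->0x21 len=2 : 44 24
[1] 0x09->0x18 len=4 : 57 32 91 07
[2] 0x1a->0x03 len=7 : 91 07 24 64 06 f5 5f
[3] 0x19->0x04 len=3 : 32 91 07
[4] 0x1c->0x04 len=6 : 24 64 06 f5 5f 44
query mem[0x03]=0x91, mem[0x02]=0xb9, mem[0x22]=0x24

MEM[0x03,0x02,0x22] = 91 b9 24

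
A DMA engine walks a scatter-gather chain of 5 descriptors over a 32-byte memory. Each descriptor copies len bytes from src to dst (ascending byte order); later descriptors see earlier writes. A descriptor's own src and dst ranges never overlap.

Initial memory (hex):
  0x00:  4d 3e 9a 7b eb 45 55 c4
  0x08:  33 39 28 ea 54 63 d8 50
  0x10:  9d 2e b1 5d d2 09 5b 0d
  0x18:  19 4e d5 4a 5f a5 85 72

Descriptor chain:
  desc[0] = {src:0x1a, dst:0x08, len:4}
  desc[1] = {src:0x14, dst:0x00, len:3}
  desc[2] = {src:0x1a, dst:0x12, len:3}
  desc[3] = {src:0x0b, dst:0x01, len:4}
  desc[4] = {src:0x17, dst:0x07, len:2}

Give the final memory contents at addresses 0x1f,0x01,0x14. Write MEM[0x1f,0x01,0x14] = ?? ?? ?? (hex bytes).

MEM[0x1f,0x01,0x14] = 72 a5 5f

[0] 0x1a->0x08 len=4 : d5 4a 5f a5
[1] 0x14->0x00 len=3 : d2 09 5b
[2] 0x1a->0x12 len=3 : d5 4a 5f
[3] 0x0b->0x01 len=4 : a5 54 63 d8
[4] 0x17->0x07 len=2 : 0d 19
query mem[0x1f]=0x72, mem[0x01]=0xa5, mem[0x14]=0x5f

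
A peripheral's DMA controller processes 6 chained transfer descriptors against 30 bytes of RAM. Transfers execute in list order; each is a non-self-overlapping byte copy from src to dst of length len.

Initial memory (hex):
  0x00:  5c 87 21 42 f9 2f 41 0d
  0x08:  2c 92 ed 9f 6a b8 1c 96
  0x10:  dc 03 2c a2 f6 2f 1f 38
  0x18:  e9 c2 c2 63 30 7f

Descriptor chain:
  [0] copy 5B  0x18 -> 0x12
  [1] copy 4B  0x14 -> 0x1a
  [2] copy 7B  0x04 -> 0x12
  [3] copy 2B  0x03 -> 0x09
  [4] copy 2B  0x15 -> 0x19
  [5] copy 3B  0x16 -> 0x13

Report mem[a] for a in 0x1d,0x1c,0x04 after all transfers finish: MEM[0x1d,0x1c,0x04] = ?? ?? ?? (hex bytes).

MEM[0x1d,0x1c,0x04] = 38 30 f9

[0] 0x18->0x12 len=5 : e9 c2 c2 63 30
[1] 0x14->0x1a len=4 : c2 63 30 38
[2] 0x04->0x12 len=7 : f9 2f 41 0d 2c 92 ed
[3] 0x03->0x09 len=2 : 42 f9
[4] 0x15->0x19 len=2 : 0d 2c
[5] 0x16->0x13 len=3 : 2c 92 ed
query mem[0x1d]=0x38, mem[0x1c]=0x30, mem[0x04]=0xf9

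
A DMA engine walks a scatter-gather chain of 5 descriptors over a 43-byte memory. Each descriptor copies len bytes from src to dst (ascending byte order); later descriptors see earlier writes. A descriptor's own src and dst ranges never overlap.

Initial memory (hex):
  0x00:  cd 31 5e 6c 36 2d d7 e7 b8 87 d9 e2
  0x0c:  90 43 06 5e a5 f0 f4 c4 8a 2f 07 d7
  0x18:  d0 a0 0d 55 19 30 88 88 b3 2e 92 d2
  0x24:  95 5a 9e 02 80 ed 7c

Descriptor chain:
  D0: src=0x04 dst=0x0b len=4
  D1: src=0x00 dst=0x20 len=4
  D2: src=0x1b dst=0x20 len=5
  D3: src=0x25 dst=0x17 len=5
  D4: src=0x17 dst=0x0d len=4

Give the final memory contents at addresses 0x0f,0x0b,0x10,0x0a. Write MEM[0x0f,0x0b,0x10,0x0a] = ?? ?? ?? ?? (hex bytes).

  after D0: wrote 4B at 0x0b = 362dd7e7
  after D1: wrote 4B at 0x20 = cd315e6c
  after D2: wrote 5B at 0x20 = 5519308888
  after D3: wrote 5B at 0x17 = 5a9e0280ed
  after D4: wrote 4B at 0x0d = 5a9e0280
query mem[0x0f]=0x02, mem[0x0b]=0x36, mem[0x10]=0x80, mem[0x0a]=0xd9

MEM[0x0f,0x0b,0x10,0x0a] = 02 36 80 d9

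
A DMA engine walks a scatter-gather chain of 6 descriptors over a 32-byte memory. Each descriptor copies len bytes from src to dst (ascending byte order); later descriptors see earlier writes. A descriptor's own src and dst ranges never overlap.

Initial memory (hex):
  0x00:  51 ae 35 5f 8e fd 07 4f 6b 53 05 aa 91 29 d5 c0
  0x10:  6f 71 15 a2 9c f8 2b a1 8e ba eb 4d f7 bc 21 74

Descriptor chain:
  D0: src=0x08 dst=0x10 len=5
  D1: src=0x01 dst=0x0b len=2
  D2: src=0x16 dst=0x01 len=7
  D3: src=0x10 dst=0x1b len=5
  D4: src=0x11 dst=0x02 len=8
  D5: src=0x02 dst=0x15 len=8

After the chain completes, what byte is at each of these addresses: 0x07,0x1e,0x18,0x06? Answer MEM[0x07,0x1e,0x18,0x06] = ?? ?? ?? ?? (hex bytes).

  after D0: wrote 5B at 0x10 = 6b5305aa91
  after D1: wrote 2B at 0x0b = ae35
  after D2: wrote 7B at 0x01 = 2ba18ebaeb4df7
  after D3: wrote 5B at 0x1b = 6b5305aa91
  after D4: wrote 8B at 0x02 = 5305aa91f82ba18e
  after D5: wrote 8B at 0x15 = 5305aa91f82ba18e
query mem[0x07]=0x2b, mem[0x1e]=0xaa, mem[0x18]=0x91, mem[0x06]=0xf8

MEM[0x07,0x1e,0x18,0x06] = 2b aa 91 f8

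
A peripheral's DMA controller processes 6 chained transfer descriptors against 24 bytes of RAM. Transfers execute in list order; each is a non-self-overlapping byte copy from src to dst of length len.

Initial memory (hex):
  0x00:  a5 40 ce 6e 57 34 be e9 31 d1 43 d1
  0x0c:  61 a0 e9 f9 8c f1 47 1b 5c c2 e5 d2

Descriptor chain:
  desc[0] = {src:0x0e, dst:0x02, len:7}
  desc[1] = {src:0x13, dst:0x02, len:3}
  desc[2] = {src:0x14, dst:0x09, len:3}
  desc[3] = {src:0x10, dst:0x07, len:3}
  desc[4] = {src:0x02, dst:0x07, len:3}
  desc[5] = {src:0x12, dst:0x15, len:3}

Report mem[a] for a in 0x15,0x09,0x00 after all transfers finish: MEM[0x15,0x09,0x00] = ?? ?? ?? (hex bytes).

MEM[0x15,0x09,0x00] = 47 c2 a5

[0] 0x0e->0x02 len=7 : e9 f9 8c f1 47 1b 5c
[1] 0x13->0x02 len=3 : 1b 5c c2
[2] 0x14->0x09 len=3 : 5c c2 e5
[3] 0x10->0x07 len=3 : 8c f1 47
[4] 0x02->0x07 len=3 : 1b 5c c2
[5] 0x12->0x15 len=3 : 47 1b 5c
query mem[0x15]=0x47, mem[0x09]=0xc2, mem[0x00]=0xa5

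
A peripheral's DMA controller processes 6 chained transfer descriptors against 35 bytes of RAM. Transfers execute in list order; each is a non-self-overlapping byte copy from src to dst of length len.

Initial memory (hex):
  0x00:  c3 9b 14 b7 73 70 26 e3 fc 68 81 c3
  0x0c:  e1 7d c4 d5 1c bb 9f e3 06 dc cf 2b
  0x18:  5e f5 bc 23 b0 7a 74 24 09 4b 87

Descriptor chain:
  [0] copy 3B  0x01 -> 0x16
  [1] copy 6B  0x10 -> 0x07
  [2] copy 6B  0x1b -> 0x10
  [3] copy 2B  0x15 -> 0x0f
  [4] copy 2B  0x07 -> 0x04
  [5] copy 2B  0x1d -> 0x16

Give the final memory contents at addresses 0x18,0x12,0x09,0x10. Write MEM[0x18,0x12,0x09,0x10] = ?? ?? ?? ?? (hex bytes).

MEM[0x18,0x12,0x09,0x10] = b7 7a 9f 9b

#0 dst[0x16+3] := {0x9b,0x14,0xb7}
#1 dst[0x07+6] := {0x1c,0xbb,0x9f,0xe3,0x06,0xdc}
#2 dst[0x10+6] := {0x23,0xb0,0x7a,0x74,0x24,0x09}
#3 dst[0x0f+2] := {0x09,0x9b}
#4 dst[0x04+2] := {0x1c,0xbb}
#5 dst[0x16+2] := {0x7a,0x74}
query mem[0x18]=0xb7, mem[0x12]=0x7a, mem[0x09]=0x9f, mem[0x10]=0x9b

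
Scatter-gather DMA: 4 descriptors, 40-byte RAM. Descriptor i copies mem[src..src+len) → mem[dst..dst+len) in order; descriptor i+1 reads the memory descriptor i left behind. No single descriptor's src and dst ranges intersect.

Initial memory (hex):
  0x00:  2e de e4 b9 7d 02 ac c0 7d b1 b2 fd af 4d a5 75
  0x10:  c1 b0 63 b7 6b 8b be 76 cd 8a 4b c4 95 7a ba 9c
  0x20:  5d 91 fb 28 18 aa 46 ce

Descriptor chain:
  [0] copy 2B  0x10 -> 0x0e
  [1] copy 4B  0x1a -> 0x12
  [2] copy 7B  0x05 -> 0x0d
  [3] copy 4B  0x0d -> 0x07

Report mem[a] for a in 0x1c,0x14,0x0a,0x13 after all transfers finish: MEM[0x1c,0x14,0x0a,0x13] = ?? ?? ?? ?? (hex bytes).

MEM[0x1c,0x14,0x0a,0x13] = 95 95 7d fd

[0] 0x10->0x0e len=2 : c1 b0
[1] 0x1a->0x12 len=4 : 4b c4 95 7a
[2] 0x05->0x0d len=7 : 02 ac c0 7d b1 b2 fd
[3] 0x0d->0x07 len=4 : 02 ac c0 7d
query mem[0x1c]=0x95, mem[0x14]=0x95, mem[0x0a]=0x7d, mem[0x13]=0xfd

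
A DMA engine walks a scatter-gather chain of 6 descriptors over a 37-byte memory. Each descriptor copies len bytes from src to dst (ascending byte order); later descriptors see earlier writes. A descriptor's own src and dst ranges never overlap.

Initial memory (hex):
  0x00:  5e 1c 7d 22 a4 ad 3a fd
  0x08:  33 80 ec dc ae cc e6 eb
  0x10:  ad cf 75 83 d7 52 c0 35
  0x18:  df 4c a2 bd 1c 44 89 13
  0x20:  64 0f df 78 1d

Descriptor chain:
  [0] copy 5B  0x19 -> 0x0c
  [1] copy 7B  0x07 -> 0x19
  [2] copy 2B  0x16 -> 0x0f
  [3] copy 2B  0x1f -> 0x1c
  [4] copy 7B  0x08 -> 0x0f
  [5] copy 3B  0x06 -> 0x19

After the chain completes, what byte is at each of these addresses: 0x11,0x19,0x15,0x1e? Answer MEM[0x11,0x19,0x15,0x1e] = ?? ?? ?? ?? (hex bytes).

[0] 0x19->0x0c len=5 : 4c a2 bd 1c 44
[1] 0x07->0x19 len=7 : fd 33 80 ec dc 4c a2
[2] 0x16->0x0f len=2 : c0 35
[3] 0x1f->0x1c len=2 : a2 64
[4] 0x08->0x0f len=7 : 33 80 ec dc 4c a2 bd
[5] 0x06->0x19 len=3 : 3a fd 33
query mem[0x11]=0xec, mem[0x19]=0x3a, mem[0x15]=0xbd, mem[0x1e]=0x4c

MEM[0x11,0x19,0x15,0x1e] = ec 3a bd 4c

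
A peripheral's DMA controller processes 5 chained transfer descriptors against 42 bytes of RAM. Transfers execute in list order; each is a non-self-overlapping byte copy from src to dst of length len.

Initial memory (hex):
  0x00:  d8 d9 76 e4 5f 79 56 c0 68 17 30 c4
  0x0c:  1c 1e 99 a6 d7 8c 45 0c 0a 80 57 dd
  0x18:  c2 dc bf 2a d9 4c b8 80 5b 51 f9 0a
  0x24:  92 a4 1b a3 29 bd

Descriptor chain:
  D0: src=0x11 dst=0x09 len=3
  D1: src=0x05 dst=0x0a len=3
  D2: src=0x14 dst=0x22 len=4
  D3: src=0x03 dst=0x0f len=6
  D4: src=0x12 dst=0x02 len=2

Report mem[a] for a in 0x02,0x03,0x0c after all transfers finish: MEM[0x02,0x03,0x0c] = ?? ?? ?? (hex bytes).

MEM[0x02,0x03,0x0c] = 56 c0 c0

  after D0: wrote 3B at 0x09 = 8c450c
  after D1: wrote 3B at 0x0a = 7956c0
  after D2: wrote 4B at 0x22 = 0a8057dd
  after D3: wrote 6B at 0x0f = e45f7956c068
  after D4: wrote 2B at 0x02 = 56c0
query mem[0x02]=0x56, mem[0x03]=0xc0, mem[0x0c]=0xc0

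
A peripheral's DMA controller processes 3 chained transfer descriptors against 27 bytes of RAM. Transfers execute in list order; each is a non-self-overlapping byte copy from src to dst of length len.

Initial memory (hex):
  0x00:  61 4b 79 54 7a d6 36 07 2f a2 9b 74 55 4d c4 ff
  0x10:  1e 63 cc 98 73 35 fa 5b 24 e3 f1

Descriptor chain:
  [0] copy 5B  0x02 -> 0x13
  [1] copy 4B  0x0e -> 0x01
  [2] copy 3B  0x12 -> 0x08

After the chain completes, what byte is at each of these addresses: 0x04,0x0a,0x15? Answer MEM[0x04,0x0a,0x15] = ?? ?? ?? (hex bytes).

  after D0: wrote 5B at 0x13 = 79547ad636
  after D1: wrote 4B at 0x01 = c4ff1e63
  after D2: wrote 3B at 0x08 = cc7954
query mem[0x04]=0x63, mem[0x0a]=0x54, mem[0x15]=0x7a

MEM[0x04,0x0a,0x15] = 63 54 7a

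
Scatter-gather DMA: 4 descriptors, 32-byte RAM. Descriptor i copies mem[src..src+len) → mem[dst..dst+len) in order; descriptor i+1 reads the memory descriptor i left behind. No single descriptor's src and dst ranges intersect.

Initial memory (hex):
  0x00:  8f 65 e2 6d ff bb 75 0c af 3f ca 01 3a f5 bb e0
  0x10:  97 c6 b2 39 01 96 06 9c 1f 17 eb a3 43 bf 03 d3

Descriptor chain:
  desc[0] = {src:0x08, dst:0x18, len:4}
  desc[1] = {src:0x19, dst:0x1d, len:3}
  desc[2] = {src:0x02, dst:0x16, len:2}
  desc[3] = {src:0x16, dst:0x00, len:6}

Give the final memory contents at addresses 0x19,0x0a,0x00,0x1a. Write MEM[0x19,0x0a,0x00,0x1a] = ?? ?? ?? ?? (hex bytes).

MEM[0x19,0x0a,0x00,0x1a] = 3f ca e2 ca

#0 dst[0x18+4] := {0xaf,0x3f,0xca,0x01}
#1 dst[0x1d+3] := {0x3f,0xca,0x01}
#2 dst[0x16+2] := {0xe2,0x6d}
#3 dst[0x00+6] := {0xe2,0x6d,0xaf,0x3f,0xca,0x01}
query mem[0x19]=0x3f, mem[0x0a]=0xca, mem[0x00]=0xe2, mem[0x1a]=0xca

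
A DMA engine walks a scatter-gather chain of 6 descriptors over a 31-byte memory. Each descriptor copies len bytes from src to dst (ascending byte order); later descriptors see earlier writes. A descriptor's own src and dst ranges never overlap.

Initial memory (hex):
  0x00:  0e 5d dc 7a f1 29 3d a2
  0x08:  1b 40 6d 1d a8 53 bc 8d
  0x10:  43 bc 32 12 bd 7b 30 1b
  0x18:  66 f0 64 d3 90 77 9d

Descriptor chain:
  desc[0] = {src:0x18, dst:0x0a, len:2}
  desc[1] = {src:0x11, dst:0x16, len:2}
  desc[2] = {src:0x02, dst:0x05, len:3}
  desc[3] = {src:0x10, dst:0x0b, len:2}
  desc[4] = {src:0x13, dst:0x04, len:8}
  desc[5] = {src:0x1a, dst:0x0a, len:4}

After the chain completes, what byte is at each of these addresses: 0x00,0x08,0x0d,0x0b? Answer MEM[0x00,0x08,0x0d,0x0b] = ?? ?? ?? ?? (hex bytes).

D0: mem[0x0a..0x0b] <- [66 f0]
D1: mem[0x16..0x17] <- [bc 32]
D2: mem[0x05..0x07] <- [dc 7a f1]
D3: mem[0x0b..0x0c] <- [43 bc]
D4: mem[0x04..0x0b] <- [12 bd 7b bc 32 66 f0 64]
D5: mem[0x0a..0x0d] <- [64 d3 90 77]
query mem[0x00]=0x0e, mem[0x08]=0x32, mem[0x0d]=0x77, mem[0x0b]=0xd3

MEM[0x00,0x08,0x0d,0x0b] = 0e 32 77 d3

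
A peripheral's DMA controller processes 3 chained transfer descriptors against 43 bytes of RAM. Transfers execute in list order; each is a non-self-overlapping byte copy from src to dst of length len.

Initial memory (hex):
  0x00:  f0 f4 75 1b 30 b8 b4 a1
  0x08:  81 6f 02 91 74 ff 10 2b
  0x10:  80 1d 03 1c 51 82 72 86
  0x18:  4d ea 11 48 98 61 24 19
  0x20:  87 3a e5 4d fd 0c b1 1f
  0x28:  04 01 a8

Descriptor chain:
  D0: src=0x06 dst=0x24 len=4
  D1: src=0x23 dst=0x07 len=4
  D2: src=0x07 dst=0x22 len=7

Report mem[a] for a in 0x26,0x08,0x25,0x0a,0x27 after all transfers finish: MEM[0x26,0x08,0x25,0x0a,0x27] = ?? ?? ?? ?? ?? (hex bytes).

#0 dst[0x24+4] := {0xb4,0xa1,0x81,0x6f}
#1 dst[0x07+4] := {0x4d,0xb4,0xa1,0x81}
#2 dst[0x22+7] := {0x4d,0xb4,0xa1,0x81,0x91,0x74,0xff}
query mem[0x26]=0x91, mem[0x08]=0xb4, mem[0x25]=0x81, mem[0x0a]=0x81, mem[0x27]=0x74

MEM[0x26,0x08,0x25,0x0a,0x27] = 91 b4 81 81 74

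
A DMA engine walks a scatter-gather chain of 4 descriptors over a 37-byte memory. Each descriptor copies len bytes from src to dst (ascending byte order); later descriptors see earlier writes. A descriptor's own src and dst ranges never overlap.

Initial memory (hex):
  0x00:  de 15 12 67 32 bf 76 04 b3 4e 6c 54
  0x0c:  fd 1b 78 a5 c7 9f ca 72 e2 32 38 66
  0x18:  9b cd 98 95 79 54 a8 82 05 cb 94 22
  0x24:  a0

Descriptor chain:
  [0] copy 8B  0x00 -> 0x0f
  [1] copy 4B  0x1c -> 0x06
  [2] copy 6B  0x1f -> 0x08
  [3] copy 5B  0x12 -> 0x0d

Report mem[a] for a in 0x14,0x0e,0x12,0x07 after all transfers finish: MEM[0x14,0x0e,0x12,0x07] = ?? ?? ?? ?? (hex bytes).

MEM[0x14,0x0e,0x12,0x07] = bf 32 67 54

D0: mem[0x0f..0x16] <- [de 15 12 67 32 bf 76 04]
D1: mem[0x06..0x09] <- [79 54 a8 82]
D2: mem[0x08..0x0d] <- [82 05 cb 94 22 a0]
D3: mem[0x0d..0x11] <- [67 32 bf 76 04]
query mem[0x14]=0xbf, mem[0x0e]=0x32, mem[0x12]=0x67, mem[0x07]=0x54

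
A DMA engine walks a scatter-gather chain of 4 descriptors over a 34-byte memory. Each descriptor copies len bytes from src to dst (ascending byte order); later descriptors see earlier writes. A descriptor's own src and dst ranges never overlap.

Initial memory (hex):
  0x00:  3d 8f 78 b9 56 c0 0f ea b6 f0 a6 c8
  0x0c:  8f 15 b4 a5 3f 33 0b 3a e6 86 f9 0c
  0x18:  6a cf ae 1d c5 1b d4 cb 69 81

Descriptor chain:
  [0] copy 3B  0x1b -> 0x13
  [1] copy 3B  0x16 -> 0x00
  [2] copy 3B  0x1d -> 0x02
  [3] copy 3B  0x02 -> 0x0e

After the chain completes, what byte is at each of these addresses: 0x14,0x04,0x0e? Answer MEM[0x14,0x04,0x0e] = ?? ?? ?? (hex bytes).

D0: mem[0x13..0x15] <- [1d c5 1b]
D1: mem[0x00..0x02] <- [f9 0c 6a]
D2: mem[0x02..0x04] <- [1b d4 cb]
D3: mem[0x0e..0x10] <- [1b d4 cb]
query mem[0x14]=0xc5, mem[0x04]=0xcb, mem[0x0e]=0x1b

MEM[0x14,0x04,0x0e] = c5 cb 1b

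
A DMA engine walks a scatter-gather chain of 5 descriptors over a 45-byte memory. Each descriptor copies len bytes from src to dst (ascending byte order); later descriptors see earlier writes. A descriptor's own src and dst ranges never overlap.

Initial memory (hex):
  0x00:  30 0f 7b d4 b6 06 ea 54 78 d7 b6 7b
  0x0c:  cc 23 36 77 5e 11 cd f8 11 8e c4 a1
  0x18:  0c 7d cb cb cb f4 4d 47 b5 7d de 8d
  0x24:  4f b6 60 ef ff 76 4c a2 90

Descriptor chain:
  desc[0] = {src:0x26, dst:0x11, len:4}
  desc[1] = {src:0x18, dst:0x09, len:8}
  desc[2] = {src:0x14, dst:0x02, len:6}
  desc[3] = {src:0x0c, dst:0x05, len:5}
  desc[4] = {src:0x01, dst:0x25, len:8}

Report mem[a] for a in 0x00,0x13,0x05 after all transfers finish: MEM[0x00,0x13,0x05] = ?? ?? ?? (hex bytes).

MEM[0x00,0x13,0x05] = 30 ff cb

[0] 0x26->0x11 len=4 : 60 ef ff 76
[1] 0x18->0x09 len=8 : 0c 7d cb cb cb f4 4d 47
[2] 0x14->0x02 len=6 : 76 8e c4 a1 0c 7d
[3] 0x0c->0x05 len=5 : cb cb f4 4d 47
[4] 0x01->0x25 len=8 : 0f 76 8e c4 cb cb f4 4d
query mem[0x00]=0x30, mem[0x13]=0xff, mem[0x05]=0xcb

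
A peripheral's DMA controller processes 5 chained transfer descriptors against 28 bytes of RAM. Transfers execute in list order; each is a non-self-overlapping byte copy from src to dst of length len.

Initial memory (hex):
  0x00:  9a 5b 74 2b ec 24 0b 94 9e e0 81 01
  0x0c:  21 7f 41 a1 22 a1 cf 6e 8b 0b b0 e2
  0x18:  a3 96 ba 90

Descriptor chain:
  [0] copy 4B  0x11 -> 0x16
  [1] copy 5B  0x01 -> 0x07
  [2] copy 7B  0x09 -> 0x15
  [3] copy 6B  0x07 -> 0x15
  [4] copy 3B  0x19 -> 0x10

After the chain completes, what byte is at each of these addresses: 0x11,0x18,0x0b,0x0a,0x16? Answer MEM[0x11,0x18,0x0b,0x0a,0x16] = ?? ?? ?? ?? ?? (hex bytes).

[0] 0x11->0x16 len=4 : a1 cf 6e 8b
[1] 0x01->0x07 len=5 : 5b 74 2b ec 24
[2] 0x09->0x15 len=7 : 2b ec 24 21 7f 41 a1
[3] 0x07->0x15 len=6 : 5b 74 2b ec 24 21
[4] 0x19->0x10 len=3 : 24 21 a1
query mem[0x11]=0x21, mem[0x18]=0xec, mem[0x0b]=0x24, mem[0x0a]=0xec, mem[0x16]=0x74

MEM[0x11,0x18,0x0b,0x0a,0x16] = 21 ec 24 ec 74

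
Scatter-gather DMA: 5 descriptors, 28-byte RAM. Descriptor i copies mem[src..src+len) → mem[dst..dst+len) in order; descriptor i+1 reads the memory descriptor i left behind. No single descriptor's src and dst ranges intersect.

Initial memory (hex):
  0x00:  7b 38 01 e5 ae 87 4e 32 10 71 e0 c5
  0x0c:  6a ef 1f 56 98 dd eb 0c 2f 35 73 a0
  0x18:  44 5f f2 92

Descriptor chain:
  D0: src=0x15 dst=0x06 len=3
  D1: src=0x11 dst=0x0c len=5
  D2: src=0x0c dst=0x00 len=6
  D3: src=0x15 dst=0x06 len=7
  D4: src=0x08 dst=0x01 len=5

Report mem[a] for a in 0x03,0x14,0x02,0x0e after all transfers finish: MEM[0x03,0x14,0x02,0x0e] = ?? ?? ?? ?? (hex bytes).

MEM[0x03,0x14,0x02,0x0e] = 5f 2f 44 0c

[0] 0x15->0x06 len=3 : 35 73 a0
[1] 0x11->0x0c len=5 : dd eb 0c 2f 35
[2] 0x0c->0x00 len=6 : dd eb 0c 2f 35 dd
[3] 0x15->0x06 len=7 : 35 73 a0 44 5f f2 92
[4] 0x08->0x01 len=5 : a0 44 5f f2 92
query mem[0x03]=0x5f, mem[0x14]=0x2f, mem[0x02]=0x44, mem[0x0e]=0x0c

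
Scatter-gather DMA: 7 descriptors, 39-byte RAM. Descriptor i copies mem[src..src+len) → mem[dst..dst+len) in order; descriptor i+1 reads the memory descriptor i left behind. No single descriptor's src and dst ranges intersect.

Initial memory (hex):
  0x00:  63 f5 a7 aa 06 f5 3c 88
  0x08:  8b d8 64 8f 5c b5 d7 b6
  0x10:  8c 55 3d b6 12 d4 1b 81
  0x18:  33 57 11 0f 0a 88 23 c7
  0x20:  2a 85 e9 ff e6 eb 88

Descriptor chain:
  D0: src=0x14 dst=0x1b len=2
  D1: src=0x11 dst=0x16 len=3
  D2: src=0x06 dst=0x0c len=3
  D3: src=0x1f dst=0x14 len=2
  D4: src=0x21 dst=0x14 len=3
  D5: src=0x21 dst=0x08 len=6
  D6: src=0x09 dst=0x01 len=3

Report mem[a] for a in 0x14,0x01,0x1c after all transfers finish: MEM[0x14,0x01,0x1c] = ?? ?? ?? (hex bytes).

MEM[0x14,0x01,0x1c] = 85 e9 d4

  after D0: wrote 2B at 0x1b = 12d4
  after D1: wrote 3B at 0x16 = 553db6
  after D2: wrote 3B at 0x0c = 3c888b
  after D3: wrote 2B at 0x14 = c72a
  after D4: wrote 3B at 0x14 = 85e9ff
  after D5: wrote 6B at 0x08 = 85e9ffe6eb88
  after D6: wrote 3B at 0x01 = e9ffe6
query mem[0x14]=0x85, mem[0x01]=0xe9, mem[0x1c]=0xd4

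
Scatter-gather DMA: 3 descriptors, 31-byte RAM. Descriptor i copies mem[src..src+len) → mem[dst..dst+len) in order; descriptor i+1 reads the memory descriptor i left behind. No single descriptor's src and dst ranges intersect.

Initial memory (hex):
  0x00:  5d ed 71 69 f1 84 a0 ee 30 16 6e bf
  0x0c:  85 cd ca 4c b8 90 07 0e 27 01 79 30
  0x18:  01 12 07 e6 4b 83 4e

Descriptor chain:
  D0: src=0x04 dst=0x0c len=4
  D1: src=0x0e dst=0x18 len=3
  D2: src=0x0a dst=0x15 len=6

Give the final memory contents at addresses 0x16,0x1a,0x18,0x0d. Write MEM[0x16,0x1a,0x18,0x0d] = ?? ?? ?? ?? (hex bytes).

  after D0: wrote 4B at 0x0c = f184a0ee
  after D1: wrote 3B at 0x18 = a0eeb8
  after D2: wrote 6B at 0x15 = 6ebff184a0ee
query mem[0x16]=0xbf, mem[0x1a]=0xee, mem[0x18]=0x84, mem[0x0d]=0x84

MEM[0x16,0x1a,0x18,0x0d] = bf ee 84 84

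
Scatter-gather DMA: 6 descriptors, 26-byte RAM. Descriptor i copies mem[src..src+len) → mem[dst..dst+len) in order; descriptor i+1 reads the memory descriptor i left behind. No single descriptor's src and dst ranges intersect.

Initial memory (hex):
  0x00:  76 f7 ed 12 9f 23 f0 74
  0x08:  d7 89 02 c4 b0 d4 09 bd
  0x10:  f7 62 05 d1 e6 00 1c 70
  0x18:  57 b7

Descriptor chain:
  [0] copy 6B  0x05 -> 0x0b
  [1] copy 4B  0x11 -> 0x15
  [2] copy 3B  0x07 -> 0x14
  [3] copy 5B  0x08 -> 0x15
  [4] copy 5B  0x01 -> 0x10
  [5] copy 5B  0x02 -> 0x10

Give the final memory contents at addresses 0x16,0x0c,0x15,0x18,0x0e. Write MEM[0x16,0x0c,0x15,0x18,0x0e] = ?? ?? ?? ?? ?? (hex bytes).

D0: mem[0x0b..0x10] <- [23 f0 74 d7 89 02]
D1: mem[0x15..0x18] <- [62 05 d1 e6]
D2: mem[0x14..0x16] <- [74 d7 89]
D3: mem[0x15..0x19] <- [d7 89 02 23 f0]
D4: mem[0x10..0x14] <- [f7 ed 12 9f 23]
D5: mem[0x10..0x14] <- [ed 12 9f 23 f0]
query mem[0x16]=0x89, mem[0x0c]=0xf0, mem[0x15]=0xd7, mem[0x18]=0x23, mem[0x0e]=0xd7

MEM[0x16,0x0c,0x15,0x18,0x0e] = 89 f0 d7 23 d7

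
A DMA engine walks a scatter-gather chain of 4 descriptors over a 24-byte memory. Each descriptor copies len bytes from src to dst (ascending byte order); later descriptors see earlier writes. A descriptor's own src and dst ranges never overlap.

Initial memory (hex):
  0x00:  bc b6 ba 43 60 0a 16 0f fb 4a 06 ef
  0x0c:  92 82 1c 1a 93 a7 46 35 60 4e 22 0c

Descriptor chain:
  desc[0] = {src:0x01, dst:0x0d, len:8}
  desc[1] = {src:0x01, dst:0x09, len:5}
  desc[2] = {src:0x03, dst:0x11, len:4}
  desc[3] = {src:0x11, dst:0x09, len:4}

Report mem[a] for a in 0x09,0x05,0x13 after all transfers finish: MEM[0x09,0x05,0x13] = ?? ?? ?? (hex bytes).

D0: mem[0x0d..0x14] <- [b6 ba 43 60 0a 16 0f fb]
D1: mem[0x09..0x0d] <- [b6 ba 43 60 0a]
D2: mem[0x11..0x14] <- [43 60 0a 16]
D3: mem[0x09..0x0c] <- [43 60 0a 16]
query mem[0x09]=0x43, mem[0x05]=0x0a, mem[0x13]=0x0a

MEM[0x09,0x05,0x13] = 43 0a 0a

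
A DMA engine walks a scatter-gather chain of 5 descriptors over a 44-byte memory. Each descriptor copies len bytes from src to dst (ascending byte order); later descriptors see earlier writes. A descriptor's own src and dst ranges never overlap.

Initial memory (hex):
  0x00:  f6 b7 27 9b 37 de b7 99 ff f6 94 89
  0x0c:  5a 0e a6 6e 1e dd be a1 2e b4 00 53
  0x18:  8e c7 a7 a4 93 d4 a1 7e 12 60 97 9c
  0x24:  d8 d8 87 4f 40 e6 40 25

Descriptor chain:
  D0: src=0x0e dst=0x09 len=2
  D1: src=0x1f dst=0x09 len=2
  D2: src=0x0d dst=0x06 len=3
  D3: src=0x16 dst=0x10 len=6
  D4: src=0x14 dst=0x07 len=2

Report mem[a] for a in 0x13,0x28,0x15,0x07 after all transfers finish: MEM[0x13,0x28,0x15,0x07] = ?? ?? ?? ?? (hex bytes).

  after D0: wrote 2B at 0x09 = a66e
  after D1: wrote 2B at 0x09 = 7e12
  after D2: wrote 3B at 0x06 = 0ea66e
  after D3: wrote 6B at 0x10 = 00538ec7a7a4
  after D4: wrote 2B at 0x07 = a7a4
query mem[0x13]=0xc7, mem[0x28]=0x40, mem[0x15]=0xa4, mem[0x07]=0xa7

MEM[0x13,0x28,0x15,0x07] = c7 40 a4 a7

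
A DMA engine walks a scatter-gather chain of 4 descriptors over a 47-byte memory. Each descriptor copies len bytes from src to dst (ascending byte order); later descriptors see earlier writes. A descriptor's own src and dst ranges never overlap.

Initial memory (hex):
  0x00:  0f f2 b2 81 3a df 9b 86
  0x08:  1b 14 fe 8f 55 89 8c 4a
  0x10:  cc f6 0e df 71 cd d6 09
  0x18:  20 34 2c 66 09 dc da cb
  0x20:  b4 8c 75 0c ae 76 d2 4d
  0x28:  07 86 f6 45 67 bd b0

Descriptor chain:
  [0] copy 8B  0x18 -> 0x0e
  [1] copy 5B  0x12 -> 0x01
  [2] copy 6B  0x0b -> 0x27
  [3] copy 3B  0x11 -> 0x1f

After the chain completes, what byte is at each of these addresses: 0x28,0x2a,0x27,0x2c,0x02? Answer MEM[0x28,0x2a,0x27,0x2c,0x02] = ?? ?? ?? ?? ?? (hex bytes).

MEM[0x28,0x2a,0x27,0x2c,0x02] = 55 20 8f 2c dc

[0] 0x18->0x0e len=8 : 20 34 2c 66 09 dc da cb
[1] 0x12->0x01 len=5 : 09 dc da cb d6
[2] 0x0b->0x27 len=6 : 8f 55 89 20 34 2c
[3] 0x11->0x1f len=3 : 66 09 dc
query mem[0x28]=0x55, mem[0x2a]=0x20, mem[0x27]=0x8f, mem[0x2c]=0x2c, mem[0x02]=0xdc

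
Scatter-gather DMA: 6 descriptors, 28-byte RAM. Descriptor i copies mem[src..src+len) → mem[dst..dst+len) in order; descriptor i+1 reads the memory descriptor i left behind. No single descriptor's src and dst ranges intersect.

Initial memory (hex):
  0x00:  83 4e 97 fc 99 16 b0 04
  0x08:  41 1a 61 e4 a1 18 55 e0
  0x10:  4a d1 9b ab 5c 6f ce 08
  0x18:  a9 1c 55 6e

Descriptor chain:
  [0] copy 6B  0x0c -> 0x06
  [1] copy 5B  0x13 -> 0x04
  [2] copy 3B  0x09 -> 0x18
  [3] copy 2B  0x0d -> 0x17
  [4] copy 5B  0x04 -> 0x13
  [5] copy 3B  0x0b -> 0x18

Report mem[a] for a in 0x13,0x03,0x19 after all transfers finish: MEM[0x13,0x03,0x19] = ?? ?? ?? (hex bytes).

MEM[0x13,0x03,0x19] = ab fc a1

#0 dst[0x06+6] := {0xa1,0x18,0x55,0xe0,0x4a,0xd1}
#1 dst[0x04+5] := {0xab,0x5c,0x6f,0xce,0x08}
#2 dst[0x18+3] := {0xe0,0x4a,0xd1}
#3 dst[0x17+2] := {0x18,0x55}
#4 dst[0x13+5] := {0xab,0x5c,0x6f,0xce,0x08}
#5 dst[0x18+3] := {0xd1,0xa1,0x18}
query mem[0x13]=0xab, mem[0x03]=0xfc, mem[0x19]=0xa1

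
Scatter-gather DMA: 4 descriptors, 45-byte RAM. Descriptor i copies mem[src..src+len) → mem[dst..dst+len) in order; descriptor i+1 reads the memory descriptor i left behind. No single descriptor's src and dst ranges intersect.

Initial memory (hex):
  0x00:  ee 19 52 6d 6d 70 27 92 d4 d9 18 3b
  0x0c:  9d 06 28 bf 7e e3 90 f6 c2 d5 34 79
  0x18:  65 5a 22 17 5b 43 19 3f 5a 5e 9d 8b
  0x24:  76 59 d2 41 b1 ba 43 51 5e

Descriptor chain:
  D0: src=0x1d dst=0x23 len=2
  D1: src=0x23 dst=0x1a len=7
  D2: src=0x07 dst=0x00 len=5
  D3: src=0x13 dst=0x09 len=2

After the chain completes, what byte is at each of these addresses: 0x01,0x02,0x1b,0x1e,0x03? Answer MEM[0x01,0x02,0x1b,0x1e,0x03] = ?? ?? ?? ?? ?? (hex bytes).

  after D0: wrote 2B at 0x23 = 4319
  after D1: wrote 7B at 0x1a = 431959d241b1ba
  after D2: wrote 5B at 0x00 = 92d4d9183b
  after D3: wrote 2B at 0x09 = f6c2
query mem[0x01]=0xd4, mem[0x02]=0xd9, mem[0x1b]=0x19, mem[0x1e]=0x41, mem[0x03]=0x18

MEM[0x01,0x02,0x1b,0x1e,0x03] = d4 d9 19 41 18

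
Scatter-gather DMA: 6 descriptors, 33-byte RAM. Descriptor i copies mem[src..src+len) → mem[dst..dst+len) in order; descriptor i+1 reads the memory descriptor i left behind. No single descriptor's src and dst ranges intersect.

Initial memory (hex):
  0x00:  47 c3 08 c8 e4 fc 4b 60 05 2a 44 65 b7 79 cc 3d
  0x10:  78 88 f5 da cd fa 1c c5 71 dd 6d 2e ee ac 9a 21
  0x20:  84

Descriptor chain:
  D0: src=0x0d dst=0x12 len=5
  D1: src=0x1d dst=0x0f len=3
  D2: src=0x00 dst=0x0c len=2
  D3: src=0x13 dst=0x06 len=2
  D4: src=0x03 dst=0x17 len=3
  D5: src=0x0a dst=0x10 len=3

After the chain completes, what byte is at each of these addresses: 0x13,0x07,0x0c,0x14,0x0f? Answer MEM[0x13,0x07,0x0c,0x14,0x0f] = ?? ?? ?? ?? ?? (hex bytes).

MEM[0x13,0x07,0x0c,0x14,0x0f] = cc 3d 47 3d ac

#0 dst[0x12+5] := {0x79,0xcc,0x3d,0x78,0x88}
#1 dst[0x0f+3] := {0xac,0x9a,0x21}
#2 dst[0x0c+2] := {0x47,0xc3}
#3 dst[0x06+2] := {0xcc,0x3d}
#4 dst[0x17+3] := {0xc8,0xe4,0xfc}
#5 dst[0x10+3] := {0x44,0x65,0x47}
query mem[0x13]=0xcc, mem[0x07]=0x3d, mem[0x0c]=0x47, mem[0x14]=0x3d, mem[0x0f]=0xac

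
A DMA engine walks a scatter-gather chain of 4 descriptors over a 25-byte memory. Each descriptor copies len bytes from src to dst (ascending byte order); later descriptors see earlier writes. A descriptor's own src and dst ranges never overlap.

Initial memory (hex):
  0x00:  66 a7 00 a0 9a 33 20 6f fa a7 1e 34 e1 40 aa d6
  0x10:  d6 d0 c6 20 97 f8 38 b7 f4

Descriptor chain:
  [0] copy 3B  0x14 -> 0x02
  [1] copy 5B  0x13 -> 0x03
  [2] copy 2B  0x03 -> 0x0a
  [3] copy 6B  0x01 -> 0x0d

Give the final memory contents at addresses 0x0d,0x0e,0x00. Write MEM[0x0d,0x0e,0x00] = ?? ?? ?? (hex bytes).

D0: mem[0x02..0x04] <- [97 f8 38]
D1: mem[0x03..0x07] <- [20 97 f8 38 b7]
D2: mem[0x0a..0x0b] <- [20 97]
D3: mem[0x0d..0x12] <- [a7 97 20 97 f8 38]
query mem[0x0d]=0xa7, mem[0x0e]=0x97, mem[0x00]=0x66

MEM[0x0d,0x0e,0x00] = a7 97 66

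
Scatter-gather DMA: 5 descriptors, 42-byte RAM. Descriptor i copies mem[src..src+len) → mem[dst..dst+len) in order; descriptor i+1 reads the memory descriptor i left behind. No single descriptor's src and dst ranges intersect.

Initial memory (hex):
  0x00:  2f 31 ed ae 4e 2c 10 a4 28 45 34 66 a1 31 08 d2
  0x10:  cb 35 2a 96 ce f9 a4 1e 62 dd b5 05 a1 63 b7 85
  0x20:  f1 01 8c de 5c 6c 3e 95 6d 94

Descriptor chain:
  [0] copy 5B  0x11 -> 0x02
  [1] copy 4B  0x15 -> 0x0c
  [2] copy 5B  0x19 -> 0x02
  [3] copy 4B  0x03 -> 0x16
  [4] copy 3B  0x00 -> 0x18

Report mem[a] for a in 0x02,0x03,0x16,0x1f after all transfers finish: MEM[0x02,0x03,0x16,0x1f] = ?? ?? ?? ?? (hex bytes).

  after D0: wrote 5B at 0x02 = 352a96cef9
  after D1: wrote 4B at 0x0c = f9a41e62
  after D2: wrote 5B at 0x02 = ddb505a163
  after D3: wrote 4B at 0x16 = b505a163
  after D4: wrote 3B at 0x18 = 2f31dd
query mem[0x02]=0xdd, mem[0x03]=0xb5, mem[0x16]=0xb5, mem[0x1f]=0x85

MEM[0x02,0x03,0x16,0x1f] = dd b5 b5 85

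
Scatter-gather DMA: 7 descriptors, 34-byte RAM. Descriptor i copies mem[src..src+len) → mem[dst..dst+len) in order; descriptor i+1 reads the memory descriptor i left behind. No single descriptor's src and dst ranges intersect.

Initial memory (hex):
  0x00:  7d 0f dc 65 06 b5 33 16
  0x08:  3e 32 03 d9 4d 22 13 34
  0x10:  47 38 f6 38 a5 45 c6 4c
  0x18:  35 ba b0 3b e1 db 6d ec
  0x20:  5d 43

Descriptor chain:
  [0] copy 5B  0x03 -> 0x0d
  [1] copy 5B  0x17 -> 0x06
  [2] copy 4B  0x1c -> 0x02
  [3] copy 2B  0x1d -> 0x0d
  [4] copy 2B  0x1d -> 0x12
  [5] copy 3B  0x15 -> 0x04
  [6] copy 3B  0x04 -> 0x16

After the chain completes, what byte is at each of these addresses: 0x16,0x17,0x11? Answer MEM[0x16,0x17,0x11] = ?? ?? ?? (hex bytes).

MEM[0x16,0x17,0x11] = 45 c6 16

  after D0: wrote 5B at 0x0d = 6506b53316
  after D1: wrote 5B at 0x06 = 4c35bab03b
  after D2: wrote 4B at 0x02 = e1db6dec
  after D3: wrote 2B at 0x0d = db6d
  after D4: wrote 2B at 0x12 = db6d
  after D5: wrote 3B at 0x04 = 45c64c
  after D6: wrote 3B at 0x16 = 45c64c
query mem[0x16]=0x45, mem[0x17]=0xc6, mem[0x11]=0x16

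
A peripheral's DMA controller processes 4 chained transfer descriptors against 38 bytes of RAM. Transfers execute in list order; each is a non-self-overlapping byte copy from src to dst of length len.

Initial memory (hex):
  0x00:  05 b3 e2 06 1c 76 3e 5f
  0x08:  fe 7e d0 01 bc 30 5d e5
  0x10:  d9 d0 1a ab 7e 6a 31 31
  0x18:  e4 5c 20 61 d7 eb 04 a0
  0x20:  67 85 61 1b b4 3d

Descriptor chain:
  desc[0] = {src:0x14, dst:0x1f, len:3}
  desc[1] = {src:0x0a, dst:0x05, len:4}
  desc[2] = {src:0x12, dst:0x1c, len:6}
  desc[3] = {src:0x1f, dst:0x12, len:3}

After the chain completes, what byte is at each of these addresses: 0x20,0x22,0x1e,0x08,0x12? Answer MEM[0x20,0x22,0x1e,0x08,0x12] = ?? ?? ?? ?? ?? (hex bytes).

MEM[0x20,0x22,0x1e,0x08,0x12] = 31 61 7e 30 6a

#0 dst[0x1f+3] := {0x7e,0x6a,0x31}
#1 dst[0x05+4] := {0xd0,0x01,0xbc,0x30}
#2 dst[0x1c+6] := {0x1a,0xab,0x7e,0x6a,0x31,0x31}
#3 dst[0x12+3] := {0x6a,0x31,0x31}
query mem[0x20]=0x31, mem[0x22]=0x61, mem[0x1e]=0x7e, mem[0x08]=0x30, mem[0x12]=0x6a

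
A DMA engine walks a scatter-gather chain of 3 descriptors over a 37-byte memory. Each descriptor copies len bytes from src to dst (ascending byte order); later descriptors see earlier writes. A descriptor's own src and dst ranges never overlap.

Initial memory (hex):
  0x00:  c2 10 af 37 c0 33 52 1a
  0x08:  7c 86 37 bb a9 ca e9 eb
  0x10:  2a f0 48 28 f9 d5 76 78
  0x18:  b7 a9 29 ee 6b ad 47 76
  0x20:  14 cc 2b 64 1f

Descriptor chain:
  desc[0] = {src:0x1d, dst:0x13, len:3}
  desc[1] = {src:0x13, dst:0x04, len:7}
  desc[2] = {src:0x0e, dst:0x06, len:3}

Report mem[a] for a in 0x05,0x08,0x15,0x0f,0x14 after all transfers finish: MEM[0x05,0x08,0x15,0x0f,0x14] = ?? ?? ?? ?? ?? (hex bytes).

MEM[0x05,0x08,0x15,0x0f,0x14] = 47 2a 76 eb 47

[0] 0x1d->0x13 len=3 : ad 47 76
[1] 0x13->0x04 len=7 : ad 47 76 76 78 b7 a9
[2] 0x0e->0x06 len=3 : e9 eb 2a
query mem[0x05]=0x47, mem[0x08]=0x2a, mem[0x15]=0x76, mem[0x0f]=0xeb, mem[0x14]=0x47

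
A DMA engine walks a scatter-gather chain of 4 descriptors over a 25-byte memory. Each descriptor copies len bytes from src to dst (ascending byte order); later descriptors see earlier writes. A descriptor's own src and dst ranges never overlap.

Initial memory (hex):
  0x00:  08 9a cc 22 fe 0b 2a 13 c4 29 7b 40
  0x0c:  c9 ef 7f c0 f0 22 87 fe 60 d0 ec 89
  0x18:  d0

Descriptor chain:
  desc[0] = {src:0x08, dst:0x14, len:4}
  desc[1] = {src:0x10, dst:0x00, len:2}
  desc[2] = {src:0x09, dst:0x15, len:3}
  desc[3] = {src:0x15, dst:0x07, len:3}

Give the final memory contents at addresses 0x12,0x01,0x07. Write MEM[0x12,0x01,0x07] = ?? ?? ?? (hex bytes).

D0: mem[0x14..0x17] <- [c4 29 7b 40]
D1: mem[0x00..0x01] <- [f0 22]
D2: mem[0x15..0x17] <- [29 7b 40]
D3: mem[0x07..0x09] <- [29 7b 40]
query mem[0x12]=0x87, mem[0x01]=0x22, mem[0x07]=0x29

MEM[0x12,0x01,0x07] = 87 22 29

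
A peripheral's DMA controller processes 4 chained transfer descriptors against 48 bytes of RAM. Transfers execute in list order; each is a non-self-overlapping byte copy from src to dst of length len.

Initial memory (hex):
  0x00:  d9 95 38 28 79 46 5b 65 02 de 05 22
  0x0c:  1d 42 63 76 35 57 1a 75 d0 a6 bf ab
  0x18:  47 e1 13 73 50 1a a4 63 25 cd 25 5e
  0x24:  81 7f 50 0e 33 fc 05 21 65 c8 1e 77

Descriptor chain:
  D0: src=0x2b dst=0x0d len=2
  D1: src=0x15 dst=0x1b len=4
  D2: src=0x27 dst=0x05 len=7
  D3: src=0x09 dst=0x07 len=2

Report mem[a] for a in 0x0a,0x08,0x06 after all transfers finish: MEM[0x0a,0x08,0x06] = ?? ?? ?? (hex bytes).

MEM[0x0a,0x08,0x06] = 65 65 33

D0: mem[0x0d..0x0e] <- [21 65]
D1: mem[0x1b..0x1e] <- [a6 bf ab 47]
D2: mem[0x05..0x0b] <- [0e 33 fc 05 21 65 c8]
D3: mem[0x07..0x08] <- [21 65]
query mem[0x0a]=0x65, mem[0x08]=0x65, mem[0x06]=0x33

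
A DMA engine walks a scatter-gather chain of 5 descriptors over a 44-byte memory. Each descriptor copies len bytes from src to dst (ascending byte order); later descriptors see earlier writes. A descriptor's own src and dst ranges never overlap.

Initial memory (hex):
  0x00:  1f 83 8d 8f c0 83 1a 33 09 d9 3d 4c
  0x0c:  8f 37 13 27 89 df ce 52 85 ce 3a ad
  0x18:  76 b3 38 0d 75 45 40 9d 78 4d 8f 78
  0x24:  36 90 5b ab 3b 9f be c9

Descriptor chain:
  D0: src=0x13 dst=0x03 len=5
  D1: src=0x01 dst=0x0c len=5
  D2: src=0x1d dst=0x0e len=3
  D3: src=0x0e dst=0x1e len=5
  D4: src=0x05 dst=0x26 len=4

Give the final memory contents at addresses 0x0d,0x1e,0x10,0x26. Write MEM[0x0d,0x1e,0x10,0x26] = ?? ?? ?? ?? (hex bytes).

  after D0: wrote 5B at 0x03 = 5285ce3aad
  after D1: wrote 5B at 0x0c = 838d5285ce
  after D2: wrote 3B at 0x0e = 45409d
  after D3: wrote 5B at 0x1e = 45409ddfce
  after D4: wrote 4B at 0x26 = ce3aad09
query mem[0x0d]=0x8d, mem[0x1e]=0x45, mem[0x10]=0x9d, mem[0x26]=0xce

MEM[0x0d,0x1e,0x10,0x26] = 8d 45 9d ce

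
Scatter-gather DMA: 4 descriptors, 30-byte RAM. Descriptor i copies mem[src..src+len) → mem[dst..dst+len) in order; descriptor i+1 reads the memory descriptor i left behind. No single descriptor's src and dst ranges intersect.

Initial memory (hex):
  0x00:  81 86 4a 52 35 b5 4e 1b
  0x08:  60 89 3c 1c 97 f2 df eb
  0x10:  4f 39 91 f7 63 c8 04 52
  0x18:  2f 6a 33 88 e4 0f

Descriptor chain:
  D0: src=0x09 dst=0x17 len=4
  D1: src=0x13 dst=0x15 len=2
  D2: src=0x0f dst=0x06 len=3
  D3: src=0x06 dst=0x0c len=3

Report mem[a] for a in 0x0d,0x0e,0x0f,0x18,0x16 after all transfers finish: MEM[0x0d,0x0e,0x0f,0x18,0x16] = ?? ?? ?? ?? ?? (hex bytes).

MEM[0x0d,0x0e,0x0f,0x18,0x16] = 4f 39 eb 3c 63

#0 dst[0x17+4] := {0x89,0x3c,0x1c,0x97}
#1 dst[0x15+2] := {0xf7,0x63}
#2 dst[0x06+3] := {0xeb,0x4f,0x39}
#3 dst[0x0c+3] := {0xeb,0x4f,0x39}
query mem[0x0d]=0x4f, mem[0x0e]=0x39, mem[0x0f]=0xeb, mem[0x18]=0x3c, mem[0x16]=0x63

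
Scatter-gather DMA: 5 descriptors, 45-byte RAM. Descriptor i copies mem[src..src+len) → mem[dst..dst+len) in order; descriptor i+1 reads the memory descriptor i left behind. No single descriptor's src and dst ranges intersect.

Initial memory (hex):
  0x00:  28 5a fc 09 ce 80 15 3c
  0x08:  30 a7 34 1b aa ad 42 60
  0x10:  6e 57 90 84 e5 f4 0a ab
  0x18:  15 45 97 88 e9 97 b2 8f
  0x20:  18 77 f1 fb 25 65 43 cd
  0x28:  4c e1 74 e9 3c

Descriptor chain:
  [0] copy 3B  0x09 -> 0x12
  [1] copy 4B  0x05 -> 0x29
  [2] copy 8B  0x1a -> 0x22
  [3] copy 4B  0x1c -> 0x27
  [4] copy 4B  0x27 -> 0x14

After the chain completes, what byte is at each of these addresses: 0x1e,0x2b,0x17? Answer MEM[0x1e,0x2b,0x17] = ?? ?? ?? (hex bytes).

MEM[0x1e,0x2b,0x17] = b2 3c 8f

[0] 0x09->0x12 len=3 : a7 34 1b
[1] 0x05->0x29 len=4 : 80 15 3c 30
[2] 0x1a->0x22 len=8 : 97 88 e9 97 b2 8f 18 77
[3] 0x1c->0x27 len=4 : e9 97 b2 8f
[4] 0x27->0x14 len=4 : e9 97 b2 8f
query mem[0x1e]=0xb2, mem[0x2b]=0x3c, mem[0x17]=0x8f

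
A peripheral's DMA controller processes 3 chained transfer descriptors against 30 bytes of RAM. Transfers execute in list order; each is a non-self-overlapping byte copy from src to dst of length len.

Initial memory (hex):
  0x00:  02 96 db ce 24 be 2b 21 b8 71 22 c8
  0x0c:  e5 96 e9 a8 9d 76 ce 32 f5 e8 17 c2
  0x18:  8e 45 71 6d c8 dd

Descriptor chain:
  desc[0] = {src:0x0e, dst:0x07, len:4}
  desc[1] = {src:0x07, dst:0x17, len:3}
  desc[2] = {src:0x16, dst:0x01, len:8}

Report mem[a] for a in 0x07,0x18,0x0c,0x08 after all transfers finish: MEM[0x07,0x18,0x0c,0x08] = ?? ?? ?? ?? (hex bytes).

MEM[0x07,0x18,0x0c,0x08] = c8 a8 e5 dd

  after D0: wrote 4B at 0x07 = e9a89d76
  after D1: wrote 3B at 0x17 = e9a89d
  after D2: wrote 8B at 0x01 = 17e9a89d716dc8dd
query mem[0x07]=0xc8, mem[0x18]=0xa8, mem[0x0c]=0xe5, mem[0x08]=0xdd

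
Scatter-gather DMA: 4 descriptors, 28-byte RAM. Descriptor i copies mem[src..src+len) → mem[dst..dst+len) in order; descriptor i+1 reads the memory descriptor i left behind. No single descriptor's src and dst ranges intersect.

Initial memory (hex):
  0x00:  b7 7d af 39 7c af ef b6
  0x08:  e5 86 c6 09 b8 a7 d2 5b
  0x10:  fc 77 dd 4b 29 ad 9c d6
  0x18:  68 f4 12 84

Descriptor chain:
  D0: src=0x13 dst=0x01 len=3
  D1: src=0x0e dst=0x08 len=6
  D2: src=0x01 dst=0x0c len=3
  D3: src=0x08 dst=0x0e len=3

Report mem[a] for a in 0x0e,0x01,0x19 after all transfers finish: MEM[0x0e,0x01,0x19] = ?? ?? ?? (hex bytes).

  after D0: wrote 3B at 0x01 = 4b29ad
  after D1: wrote 6B at 0x08 = d25bfc77dd4b
  after D2: wrote 3B at 0x0c = 4b29ad
  after D3: wrote 3B at 0x0e = d25bfc
query mem[0x0e]=0xd2, mem[0x01]=0x4b, mem[0x19]=0xf4

MEM[0x0e,0x01,0x19] = d2 4b f4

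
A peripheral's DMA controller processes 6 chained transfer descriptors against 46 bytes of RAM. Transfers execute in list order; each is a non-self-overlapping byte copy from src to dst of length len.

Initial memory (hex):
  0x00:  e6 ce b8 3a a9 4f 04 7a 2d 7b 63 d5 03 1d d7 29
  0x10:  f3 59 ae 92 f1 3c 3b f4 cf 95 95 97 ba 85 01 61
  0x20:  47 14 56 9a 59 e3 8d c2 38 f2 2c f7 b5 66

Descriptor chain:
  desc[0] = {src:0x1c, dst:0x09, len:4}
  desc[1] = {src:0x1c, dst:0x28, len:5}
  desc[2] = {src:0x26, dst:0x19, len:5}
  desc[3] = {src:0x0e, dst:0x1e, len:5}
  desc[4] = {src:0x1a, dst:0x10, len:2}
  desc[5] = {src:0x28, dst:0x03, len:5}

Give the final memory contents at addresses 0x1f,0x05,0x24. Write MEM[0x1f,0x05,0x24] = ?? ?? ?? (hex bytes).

  after D0: wrote 4B at 0x09 = ba850161
  after D1: wrote 5B at 0x28 = ba85016147
  after D2: wrote 5B at 0x19 = 8dc2ba8501
  after D3: wrote 5B at 0x1e = d729f359ae
  after D4: wrote 2B at 0x10 = c2ba
  after D5: wrote 5B at 0x03 = ba85016147
query mem[0x1f]=0x29, mem[0x05]=0x01, mem[0x24]=0x59

MEM[0x1f,0x05,0x24] = 29 01 59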